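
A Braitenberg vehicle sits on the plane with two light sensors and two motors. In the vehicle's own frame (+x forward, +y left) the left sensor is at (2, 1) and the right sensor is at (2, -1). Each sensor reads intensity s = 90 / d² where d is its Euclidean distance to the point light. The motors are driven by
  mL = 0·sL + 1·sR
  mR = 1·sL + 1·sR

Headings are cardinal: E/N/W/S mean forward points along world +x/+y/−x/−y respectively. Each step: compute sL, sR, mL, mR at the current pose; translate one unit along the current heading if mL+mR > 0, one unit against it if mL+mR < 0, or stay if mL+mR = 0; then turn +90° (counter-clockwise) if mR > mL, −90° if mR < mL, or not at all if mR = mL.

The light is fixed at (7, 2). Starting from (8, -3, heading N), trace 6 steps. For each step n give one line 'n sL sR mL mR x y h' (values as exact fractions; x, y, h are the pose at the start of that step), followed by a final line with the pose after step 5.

0 10 90/13 90/13 220/13 8 -3 N
1 45/13 9 9 162/13 8 -2 W
2 90/37 90/37 90/37 180/37 7 -2 S
3 9/2 9/4 9/4 27/4 7 -3 E
4 10 90/13 90/13 220/13 8 -3 N
5 45/13 9 9 162/13 8 -2 W
final 7 -2 S

n=0: pose=(8,-3,N); sL=10, sR=90/13; mL=90/13, mR=220/13; mL+mR=310/13 → advance +1; mR−mL=10 → turn +1·90°
n=1: pose=(8,-2,W); sL=45/13, sR=9; mL=9, mR=162/13; mL+mR=279/13 → advance +1; mR−mL=45/13 → turn +1·90°
n=2: pose=(7,-2,S); sL=90/37, sR=90/37; mL=90/37, mR=180/37; mL+mR=270/37 → advance +1; mR−mL=90/37 → turn +1·90°
n=3: pose=(7,-3,E); sL=9/2, sR=9/4; mL=9/4, mR=27/4; mL+mR=9 → advance +1; mR−mL=9/2 → turn +1·90°
n=4: pose=(8,-3,N); sL=10, sR=90/13; mL=90/13, mR=220/13; mL+mR=310/13 → advance +1; mR−mL=10 → turn +1·90°
n=5: pose=(8,-2,W); sL=45/13, sR=9; mL=9, mR=162/13; mL+mR=279/13 → advance +1; mR−mL=45/13 → turn +1·90°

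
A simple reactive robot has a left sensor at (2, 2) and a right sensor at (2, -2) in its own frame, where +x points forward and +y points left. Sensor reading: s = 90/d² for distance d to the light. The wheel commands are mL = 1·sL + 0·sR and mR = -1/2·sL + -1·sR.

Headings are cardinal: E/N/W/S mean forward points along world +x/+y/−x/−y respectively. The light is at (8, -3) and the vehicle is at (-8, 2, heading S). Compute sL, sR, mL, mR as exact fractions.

left sensor world pos  = (-6, 0); dL² = 205
right sensor world pos = (-10, 0); dR² = 333
sL = 90/205 = 18/41
sR = 90/333 = 10/37
mL = 1·sL + 0·sR = 18/41
mR = -1/2·sL + -1·sR = -743/1517

18/41 10/37 18/41 -743/1517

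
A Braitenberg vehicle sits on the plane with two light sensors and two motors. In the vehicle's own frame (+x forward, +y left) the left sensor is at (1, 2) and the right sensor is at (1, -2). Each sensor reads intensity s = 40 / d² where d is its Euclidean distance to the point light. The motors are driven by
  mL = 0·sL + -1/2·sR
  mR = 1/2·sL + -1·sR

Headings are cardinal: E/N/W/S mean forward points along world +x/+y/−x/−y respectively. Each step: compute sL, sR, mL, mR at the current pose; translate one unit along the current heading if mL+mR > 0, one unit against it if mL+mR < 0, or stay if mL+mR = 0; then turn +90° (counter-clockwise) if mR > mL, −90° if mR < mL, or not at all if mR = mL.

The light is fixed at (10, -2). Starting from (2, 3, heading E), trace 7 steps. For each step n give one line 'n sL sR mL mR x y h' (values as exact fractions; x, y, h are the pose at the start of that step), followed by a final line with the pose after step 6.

0 20/49 20/29 -10/29 -690/1421 2 3 E
1 8/13 40/137 -20/137 28/1781 1 3 S
2 5/16 1/2 -1/4 -11/32 1 4 E
3 40/89 40/169 -20/169 -180/15041 0 4 S
4 20/81 20/53 -10/53 -1090/4293 0 5 E
5 40/117 8/41 -4/41 -116/4797 -1 5 S
6 1/5 5/17 -5/34 -33/170 -1 6 E
final -2 6 S

n=0: pose=(2,3,E); sL=20/49, sR=20/29; mL=-10/29, mR=-690/1421; mL+mR=-1180/1421 → advance -1; mR−mL=-200/1421 → turn -1·90°
n=1: pose=(1,3,S); sL=8/13, sR=40/137; mL=-20/137, mR=28/1781; mL+mR=-232/1781 → advance -1; mR−mL=288/1781 → turn +1·90°
n=2: pose=(1,4,E); sL=5/16, sR=1/2; mL=-1/4, mR=-11/32; mL+mR=-19/32 → advance -1; mR−mL=-3/32 → turn -1·90°
n=3: pose=(0,4,S); sL=40/89, sR=40/169; mL=-20/169, mR=-180/15041; mL+mR=-1960/15041 → advance -1; mR−mL=1600/15041 → turn +1·90°
n=4: pose=(0,5,E); sL=20/81, sR=20/53; mL=-10/53, mR=-1090/4293; mL+mR=-1900/4293 → advance -1; mR−mL=-280/4293 → turn -1·90°
n=5: pose=(-1,5,S); sL=40/117, sR=8/41; mL=-4/41, mR=-116/4797; mL+mR=-584/4797 → advance -1; mR−mL=352/4797 → turn +1·90°
n=6: pose=(-1,6,E); sL=1/5, sR=5/17; mL=-5/34, mR=-33/170; mL+mR=-29/85 → advance -1; mR−mL=-4/85 → turn -1·90°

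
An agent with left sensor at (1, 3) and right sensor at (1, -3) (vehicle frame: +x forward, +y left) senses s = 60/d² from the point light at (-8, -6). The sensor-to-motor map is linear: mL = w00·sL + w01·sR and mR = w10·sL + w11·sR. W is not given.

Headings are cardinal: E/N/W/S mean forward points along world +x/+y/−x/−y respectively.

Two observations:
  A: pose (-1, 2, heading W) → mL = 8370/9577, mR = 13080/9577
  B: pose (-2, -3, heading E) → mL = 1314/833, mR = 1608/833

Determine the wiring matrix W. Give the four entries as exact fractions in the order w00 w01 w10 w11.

1/2 1 1 1

obs A: pose=(-1,2,W) → sL=60/61, sR=60/157, mL=8370/9577, mR=13080/9577
obs B: pose=(-2,-3,E) → sL=12/17, sR=60/49, mL=1314/833, mR=1608/833
sensor matrix S = [[60/61, 60/157], [12/17, 60/49]]; det S = 7456320/7977641
solve [mL_A; mL_B] = S·[w00; w01] and [mR_A; mR_B] = S·[w10; w11]:
  w00 = 1/2, w01 = 1, w10 = 1, w11 = 1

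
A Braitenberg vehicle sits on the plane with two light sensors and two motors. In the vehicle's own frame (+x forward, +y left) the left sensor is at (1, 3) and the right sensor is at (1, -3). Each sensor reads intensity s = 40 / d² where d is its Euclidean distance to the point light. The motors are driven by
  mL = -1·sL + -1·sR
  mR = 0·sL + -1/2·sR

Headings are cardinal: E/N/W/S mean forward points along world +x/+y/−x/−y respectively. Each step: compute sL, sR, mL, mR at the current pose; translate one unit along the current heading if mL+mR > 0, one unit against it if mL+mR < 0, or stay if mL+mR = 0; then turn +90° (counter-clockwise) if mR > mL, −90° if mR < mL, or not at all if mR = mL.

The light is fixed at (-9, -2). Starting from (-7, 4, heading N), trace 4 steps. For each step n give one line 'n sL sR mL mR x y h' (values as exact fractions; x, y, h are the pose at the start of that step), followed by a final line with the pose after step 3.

n=0: pose=(-7,4,N); sL=4/5, sR=20/37; mL=-248/185, mR=-10/37; mL+mR=-298/185 → advance -1; mR−mL=198/185 → turn +1·90°
n=1: pose=(-7,3,W); sL=8, sR=8/13; mL=-112/13, mR=-4/13; mL+mR=-116/13 → advance -1; mR−mL=108/13 → turn +1·90°
n=2: pose=(-6,3,S); sL=10/13, sR=5/2; mL=-85/26, mR=-5/4; mL+mR=-235/52 → advance -1; mR−mL=105/52 → turn +1·90°
n=3: pose=(-6,4,E); sL=40/97, sR=8/5; mL=-976/485, mR=-4/5; mL+mR=-1364/485 → advance -1; mR−mL=588/485 → turn +1·90°

0 4/5 20/37 -248/185 -10/37 -7 4 N
1 8 8/13 -112/13 -4/13 -7 3 W
2 10/13 5/2 -85/26 -5/4 -6 3 S
3 40/97 8/5 -976/485 -4/5 -6 4 E
final -7 4 N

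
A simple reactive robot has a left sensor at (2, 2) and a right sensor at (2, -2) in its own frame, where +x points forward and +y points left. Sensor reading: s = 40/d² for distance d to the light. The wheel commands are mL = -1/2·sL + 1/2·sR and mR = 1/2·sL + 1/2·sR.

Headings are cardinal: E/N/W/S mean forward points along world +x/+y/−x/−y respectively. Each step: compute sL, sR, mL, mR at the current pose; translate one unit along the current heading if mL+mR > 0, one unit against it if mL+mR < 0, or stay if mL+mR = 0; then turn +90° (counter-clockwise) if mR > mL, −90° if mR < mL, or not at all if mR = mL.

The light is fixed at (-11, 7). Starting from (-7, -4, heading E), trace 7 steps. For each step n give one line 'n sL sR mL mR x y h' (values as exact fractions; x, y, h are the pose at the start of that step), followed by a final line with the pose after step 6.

n=0: pose=(-7,-4,E); sL=40/117, sR=8/41; mL=-352/4797, mR=1288/4797; mL+mR=8/41 → advance +1; mR−mL=40/117 → turn +1·90°
n=1: pose=(-6,-4,N); sL=4/9, sR=4/13; mL=-8/117, mR=44/117; mL+mR=4/13 → advance +1; mR−mL=4/9 → turn +1·90°
n=2: pose=(-6,-3,W); sL=40/153, sR=40/73; mL=1600/11169, mR=4520/11169; mL+mR=40/73 → advance +1; mR−mL=40/153 → turn +1·90°
n=3: pose=(-7,-3,S); sL=2/9, sR=10/37; mL=8/333, mR=82/333; mL+mR=10/37 → advance +1; mR−mL=2/9 → turn +1·90°
n=4: pose=(-7,-4,E); sL=40/117, sR=8/41; mL=-352/4797, mR=1288/4797; mL+mR=8/41 → advance +1; mR−mL=40/117 → turn +1·90°
n=5: pose=(-6,-4,N); sL=4/9, sR=4/13; mL=-8/117, mR=44/117; mL+mR=4/13 → advance +1; mR−mL=4/9 → turn +1·90°
n=6: pose=(-6,-3,W); sL=40/153, sR=40/73; mL=1600/11169, mR=4520/11169; mL+mR=40/73 → advance +1; mR−mL=40/153 → turn +1·90°

0 40/117 8/41 -352/4797 1288/4797 -7 -4 E
1 4/9 4/13 -8/117 44/117 -6 -4 N
2 40/153 40/73 1600/11169 4520/11169 -6 -3 W
3 2/9 10/37 8/333 82/333 -7 -3 S
4 40/117 8/41 -352/4797 1288/4797 -7 -4 E
5 4/9 4/13 -8/117 44/117 -6 -4 N
6 40/153 40/73 1600/11169 4520/11169 -6 -3 W
final -7 -3 S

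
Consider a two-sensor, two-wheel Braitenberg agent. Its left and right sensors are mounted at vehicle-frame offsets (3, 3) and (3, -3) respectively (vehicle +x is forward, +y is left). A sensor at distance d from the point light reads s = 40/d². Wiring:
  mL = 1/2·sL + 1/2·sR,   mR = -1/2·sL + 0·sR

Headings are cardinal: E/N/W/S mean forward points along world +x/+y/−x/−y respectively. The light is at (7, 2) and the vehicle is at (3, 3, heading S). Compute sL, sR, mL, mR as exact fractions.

left sensor world pos  = (6, 0); dL² = 5
right sensor world pos = (0, 0); dR² = 53
sL = 40/5 = 8
sR = 40/53 = 40/53
mL = 1/2·sL + 1/2·sR = 232/53
mR = -1/2·sL + 0·sR = -4

8 40/53 232/53 -4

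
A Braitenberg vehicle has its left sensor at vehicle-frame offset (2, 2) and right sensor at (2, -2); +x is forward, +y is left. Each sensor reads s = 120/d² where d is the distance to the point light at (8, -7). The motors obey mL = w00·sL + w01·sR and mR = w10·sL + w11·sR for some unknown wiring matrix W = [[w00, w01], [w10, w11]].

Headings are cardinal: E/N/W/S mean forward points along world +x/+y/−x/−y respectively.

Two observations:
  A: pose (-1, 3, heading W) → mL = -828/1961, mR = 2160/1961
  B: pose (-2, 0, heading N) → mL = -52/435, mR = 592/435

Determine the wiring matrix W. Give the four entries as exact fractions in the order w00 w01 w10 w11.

-1 1/2 1 1

obs A: pose=(-1,3,W) → sL=24/37, sR=24/53, mL=-828/1961, mR=2160/1961
obs B: pose=(-2,0,N) → sL=8/15, sR=24/29, mL=-52/435, mR=592/435
sensor matrix S = [[24/37, 24/53], [8/15, 24/29]]; det S = 83968/284345
solve [mL_A; mL_B] = S·[w00; w01] and [mR_A; mR_B] = S·[w10; w11]:
  w00 = -1, w01 = 1/2, w10 = 1, w11 = 1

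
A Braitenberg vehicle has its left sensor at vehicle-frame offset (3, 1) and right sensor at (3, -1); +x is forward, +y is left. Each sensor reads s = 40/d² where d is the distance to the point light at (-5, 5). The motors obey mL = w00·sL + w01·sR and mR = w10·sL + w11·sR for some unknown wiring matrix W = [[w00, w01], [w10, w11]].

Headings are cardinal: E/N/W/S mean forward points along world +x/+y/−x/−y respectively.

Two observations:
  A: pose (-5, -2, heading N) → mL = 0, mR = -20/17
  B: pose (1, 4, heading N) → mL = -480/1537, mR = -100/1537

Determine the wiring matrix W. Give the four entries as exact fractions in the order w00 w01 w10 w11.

-1/2 1/2 1/2 -1

obs A: pose=(-5,-2,N) → sL=40/17, sR=40/17, mL=0, mR=-20/17
obs B: pose=(1,4,N) → sL=40/29, sR=40/53, mL=-480/1537, mR=-100/1537
sensor matrix S = [[40/17, 40/17], [40/29, 40/53]]; det S = -38400/26129
solve [mL_A; mL_B] = S·[w00; w01] and [mR_A; mR_B] = S·[w10; w11]:
  w00 = -1/2, w01 = 1/2, w10 = 1/2, w11 = -1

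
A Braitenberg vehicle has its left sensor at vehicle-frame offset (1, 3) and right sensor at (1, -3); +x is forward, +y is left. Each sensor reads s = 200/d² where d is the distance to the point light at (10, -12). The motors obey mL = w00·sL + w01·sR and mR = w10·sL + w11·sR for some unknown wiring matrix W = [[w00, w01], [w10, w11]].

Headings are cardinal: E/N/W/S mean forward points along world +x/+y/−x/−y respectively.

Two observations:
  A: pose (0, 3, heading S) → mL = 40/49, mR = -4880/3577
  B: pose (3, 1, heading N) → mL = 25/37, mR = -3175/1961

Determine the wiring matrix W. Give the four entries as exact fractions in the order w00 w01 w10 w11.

obs A: pose=(0,3,S) → sL=40/49, sR=40/73, mL=40/49, mR=-4880/3577
obs B: pose=(3,1,N) → sL=25/37, sR=50/53, mL=25/37, mR=-3175/1961
sensor matrix S = [[40/49, 40/73], [25/37, 50/53]]; det S = 2805000/7014497
solve [mL_A; mL_B] = S·[w00; w01] and [mR_A; mR_B] = S·[w10; w11]:
  w00 = 1, w01 = 0, w10 = -1, w11 = -1

1 0 -1 -1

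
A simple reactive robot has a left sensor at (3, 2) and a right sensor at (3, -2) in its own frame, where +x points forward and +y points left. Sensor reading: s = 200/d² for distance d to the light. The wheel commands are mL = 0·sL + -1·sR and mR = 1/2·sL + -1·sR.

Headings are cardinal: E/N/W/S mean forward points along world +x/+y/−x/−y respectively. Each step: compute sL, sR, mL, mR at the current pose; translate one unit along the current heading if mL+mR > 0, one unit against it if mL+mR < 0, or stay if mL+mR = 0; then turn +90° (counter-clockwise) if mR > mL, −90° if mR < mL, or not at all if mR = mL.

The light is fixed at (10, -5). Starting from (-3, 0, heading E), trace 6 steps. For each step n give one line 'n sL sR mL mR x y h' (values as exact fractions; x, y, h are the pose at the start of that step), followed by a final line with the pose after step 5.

n=0: pose=(-3,0,E); sL=200/149, sR=200/109; mL=-200/109, mR=-18900/16241; mL+mR=-48700/16241 → advance -1; mR−mL=100/149 → turn +1·90°
n=1: pose=(-4,0,N); sL=5/8, sR=25/26; mL=-25/26, mR=-135/208; mL+mR=-335/208 → advance -1; mR−mL=5/16 → turn +1·90°
n=2: pose=(-4,-1,W); sL=200/293, sR=8/13; mL=-8/13, mR=-1044/3809; mL+mR=-3388/3809 → advance -1; mR−mL=100/293 → turn +1·90°
n=3: pose=(-3,-1,S); sL=100/61, sR=100/113; mL=-100/113, mR=-450/6893; mL+mR=-6550/6893 → advance -1; mR−mL=50/61 → turn +1·90°
n=4: pose=(-3,0,E); sL=200/149, sR=200/109; mL=-200/109, mR=-18900/16241; mL+mR=-48700/16241 → advance -1; mR−mL=100/149 → turn +1·90°
n=5: pose=(-4,0,N); sL=5/8, sR=25/26; mL=-25/26, mR=-135/208; mL+mR=-335/208 → advance -1; mR−mL=5/16 → turn +1·90°

0 200/149 200/109 -200/109 -18900/16241 -3 0 E
1 5/8 25/26 -25/26 -135/208 -4 0 N
2 200/293 8/13 -8/13 -1044/3809 -4 -1 W
3 100/61 100/113 -100/113 -450/6893 -3 -1 S
4 200/149 200/109 -200/109 -18900/16241 -3 0 E
5 5/8 25/26 -25/26 -135/208 -4 0 N
final -4 -1 W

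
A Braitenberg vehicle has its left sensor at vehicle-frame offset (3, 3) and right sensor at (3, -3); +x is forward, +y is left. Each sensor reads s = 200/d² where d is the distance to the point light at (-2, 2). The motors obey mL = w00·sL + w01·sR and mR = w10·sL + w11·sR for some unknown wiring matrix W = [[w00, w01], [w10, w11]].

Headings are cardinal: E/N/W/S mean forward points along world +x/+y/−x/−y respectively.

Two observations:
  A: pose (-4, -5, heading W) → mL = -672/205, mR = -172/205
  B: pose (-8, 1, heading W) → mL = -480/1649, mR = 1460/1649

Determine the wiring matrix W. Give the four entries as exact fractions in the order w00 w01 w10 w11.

1 -1 1 -1/2

obs A: pose=(-4,-5,W) → sL=8/5, sR=200/41, mL=-672/205, mR=-172/205
obs B: pose=(-8,1,W) → sL=200/97, sR=40/17, mL=-480/1649, mR=1460/1649
sensor matrix S = [[8/5, 200/41], [200/97, 40/17]]; det S = -425472/67609
solve [mL_A; mL_B] = S·[w00; w01] and [mR_A; mR_B] = S·[w10; w11]:
  w00 = 1, w01 = -1, w10 = 1, w11 = -1/2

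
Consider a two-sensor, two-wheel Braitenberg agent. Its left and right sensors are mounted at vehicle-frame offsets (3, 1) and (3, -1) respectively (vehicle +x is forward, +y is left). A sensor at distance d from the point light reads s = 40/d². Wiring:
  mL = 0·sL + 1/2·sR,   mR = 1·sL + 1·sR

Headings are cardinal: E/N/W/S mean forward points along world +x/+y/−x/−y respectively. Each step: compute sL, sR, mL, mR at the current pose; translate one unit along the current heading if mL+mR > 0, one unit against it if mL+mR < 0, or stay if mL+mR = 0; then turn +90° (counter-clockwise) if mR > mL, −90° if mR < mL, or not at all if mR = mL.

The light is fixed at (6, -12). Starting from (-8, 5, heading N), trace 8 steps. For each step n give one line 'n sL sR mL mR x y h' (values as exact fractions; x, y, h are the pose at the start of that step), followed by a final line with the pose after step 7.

n=0: pose=(-8,5,N); sL=8/125, sR=40/569; mL=20/569, mR=9552/71125; mL+mR=12052/71125 → advance +1; mR−mL=7052/71125 → turn +1·90°
n=1: pose=(-8,6,W); sL=20/289, sR=4/65; mL=2/65, mR=2456/18785; mL+mR=3034/18785 → advance +1; mR−mL=1878/18785 → turn +1·90°
n=2: pose=(-9,6,S); sL=40/421, sR=40/481; mL=20/481, mR=36080/202501; mL+mR=44500/202501 → advance +1; mR−mL=27660/202501 → turn +1·90°
n=3: pose=(-9,5,E); sL=10/117, sR=1/10; mL=1/20, mR=217/1170; mL+mR=551/2340 → advance +1; mR−mL=317/2340 → turn +1·90°
n=4: pose=(-8,5,N); sL=8/125, sR=40/569; mL=20/569, mR=9552/71125; mL+mR=12052/71125 → advance +1; mR−mL=7052/71125 → turn +1·90°
n=5: pose=(-8,6,W); sL=20/289, sR=4/65; mL=2/65, mR=2456/18785; mL+mR=3034/18785 → advance +1; mR−mL=1878/18785 → turn +1·90°
n=6: pose=(-9,6,S); sL=40/421, sR=40/481; mL=20/481, mR=36080/202501; mL+mR=44500/202501 → advance +1; mR−mL=27660/202501 → turn +1·90°
n=7: pose=(-9,5,E); sL=10/117, sR=1/10; mL=1/20, mR=217/1170; mL+mR=551/2340 → advance +1; mR−mL=317/2340 → turn +1·90°

0 8/125 40/569 20/569 9552/71125 -8 5 N
1 20/289 4/65 2/65 2456/18785 -8 6 W
2 40/421 40/481 20/481 36080/202501 -9 6 S
3 10/117 1/10 1/20 217/1170 -9 5 E
4 8/125 40/569 20/569 9552/71125 -8 5 N
5 20/289 4/65 2/65 2456/18785 -8 6 W
6 40/421 40/481 20/481 36080/202501 -9 6 S
7 10/117 1/10 1/20 217/1170 -9 5 E
final -8 5 N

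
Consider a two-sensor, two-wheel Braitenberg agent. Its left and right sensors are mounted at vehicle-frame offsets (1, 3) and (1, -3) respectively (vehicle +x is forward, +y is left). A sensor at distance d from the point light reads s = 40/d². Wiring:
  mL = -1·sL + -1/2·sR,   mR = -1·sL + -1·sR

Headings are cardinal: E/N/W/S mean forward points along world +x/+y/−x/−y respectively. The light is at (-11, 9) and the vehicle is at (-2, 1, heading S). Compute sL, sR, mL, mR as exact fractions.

left sensor world pos  = (1, 0); dL² = 225
right sensor world pos = (-5, 0); dR² = 117
sL = 40/225 = 8/45
sR = 40/117 = 40/117
mL = -1·sL + -1/2·sR = -68/195
mR = -1·sL + -1·sR = -304/585

8/45 40/117 -68/195 -304/585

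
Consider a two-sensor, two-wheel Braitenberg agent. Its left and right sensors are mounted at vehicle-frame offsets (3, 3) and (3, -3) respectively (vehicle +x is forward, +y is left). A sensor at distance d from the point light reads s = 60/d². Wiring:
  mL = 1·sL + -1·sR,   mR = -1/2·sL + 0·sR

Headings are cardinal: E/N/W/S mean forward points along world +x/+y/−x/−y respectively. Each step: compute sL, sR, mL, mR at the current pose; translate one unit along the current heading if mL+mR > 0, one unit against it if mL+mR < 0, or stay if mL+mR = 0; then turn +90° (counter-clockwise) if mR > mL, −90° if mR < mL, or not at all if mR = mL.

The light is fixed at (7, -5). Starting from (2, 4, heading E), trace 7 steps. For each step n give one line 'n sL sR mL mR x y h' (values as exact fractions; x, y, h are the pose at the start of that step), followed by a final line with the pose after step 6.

n=0: pose=(2,4,E); sL=15/37, sR=3/2; mL=-81/74, mR=-15/74; mL+mR=-48/37 → advance -1; mR−mL=33/37 → turn +1·90°
n=1: pose=(1,4,N); sL=4/15, sR=20/51; mL=-32/255, mR=-2/15; mL+mR=-22/85 → advance -1; mR−mL=-2/255 → turn -1·90°
n=2: pose=(1,3,E); sL=6/13, sR=30/17; mL=-288/221, mR=-3/13; mL+mR=-339/221 → advance -1; mR−mL=237/221 → turn +1·90°
n=3: pose=(0,3,N); sL=60/221, sR=60/137; mL=-5040/30277, mR=-30/221; mL+mR=-9150/30277 → advance -1; mR−mL=930/30277 → turn +1·90°
n=4: pose=(0,2,W); sL=15/29, sR=3/10; mL=63/290, mR=-15/58; mL+mR=-6/145 → advance -1; mR−mL=-69/145 → turn -1·90°
n=5: pose=(1,2,N); sL=60/181, sR=60/109; mL=-4320/19729, mR=-30/181; mL+mR=-7590/19729 → advance -1; mR−mL=1050/19729 → turn +1·90°
n=6: pose=(1,1,W); sL=2/3, sR=10/27; mL=8/27, mR=-1/3; mL+mR=-1/27 → advance -1; mR−mL=-17/27 → turn -1·90°

0 15/37 3/2 -81/74 -15/74 2 4 E
1 4/15 20/51 -32/255 -2/15 1 4 N
2 6/13 30/17 -288/221 -3/13 1 3 E
3 60/221 60/137 -5040/30277 -30/221 0 3 N
4 15/29 3/10 63/290 -15/58 0 2 W
5 60/181 60/109 -4320/19729 -30/181 1 2 N
6 2/3 10/27 8/27 -1/3 1 1 W
final 2 1 N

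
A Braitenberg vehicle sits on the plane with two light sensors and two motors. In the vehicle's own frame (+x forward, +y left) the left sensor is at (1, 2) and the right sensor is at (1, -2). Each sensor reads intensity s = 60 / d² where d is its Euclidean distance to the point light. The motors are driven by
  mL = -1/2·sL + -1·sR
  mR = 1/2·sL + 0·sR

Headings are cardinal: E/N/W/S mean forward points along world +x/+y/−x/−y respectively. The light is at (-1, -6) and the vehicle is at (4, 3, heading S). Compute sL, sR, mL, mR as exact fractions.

left sensor world pos  = (6, 2); dL² = 113
right sensor world pos = (2, 2); dR² = 73
sL = 60/113 = 60/113
sR = 60/73 = 60/73
mL = -1/2·sL + -1·sR = -8970/8249
mR = 1/2·sL + 0·sR = 30/113

60/113 60/73 -8970/8249 30/113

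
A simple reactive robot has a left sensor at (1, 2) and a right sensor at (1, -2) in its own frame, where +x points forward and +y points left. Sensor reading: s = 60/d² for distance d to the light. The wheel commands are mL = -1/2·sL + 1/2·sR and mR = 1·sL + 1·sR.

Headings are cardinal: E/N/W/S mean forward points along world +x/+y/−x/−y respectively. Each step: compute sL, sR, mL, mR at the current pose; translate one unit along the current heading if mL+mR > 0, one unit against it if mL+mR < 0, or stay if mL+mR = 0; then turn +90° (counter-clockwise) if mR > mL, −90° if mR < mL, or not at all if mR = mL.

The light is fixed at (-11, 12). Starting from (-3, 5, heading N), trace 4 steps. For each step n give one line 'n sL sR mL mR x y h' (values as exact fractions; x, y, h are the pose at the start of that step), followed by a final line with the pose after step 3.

n=0: pose=(-3,5,N); sL=5/6, sR=15/34; mL=-10/51, mR=65/51; mL+mR=55/51 → advance +1; mR−mL=25/17 → turn +1·90°
n=1: pose=(-3,6,W); sL=60/113, sR=12/13; mL=288/1469, mR=2136/1469; mL+mR=2424/1469 → advance +1; mR−mL=1848/1469 → turn +1·90°
n=2: pose=(-4,6,S); sL=6/13, sR=30/37; mL=84/481, mR=612/481; mL+mR=696/481 → advance +1; mR−mL=528/481 → turn +1·90°
n=3: pose=(-4,5,E); sL=60/89, sR=12/29; mL=-336/2581, mR=2808/2581; mL+mR=2472/2581 → advance +1; mR−mL=3144/2581 → turn +1·90°

0 5/6 15/34 -10/51 65/51 -3 5 N
1 60/113 12/13 288/1469 2136/1469 -3 6 W
2 6/13 30/37 84/481 612/481 -4 6 S
3 60/89 12/29 -336/2581 2808/2581 -4 5 E
final -3 5 N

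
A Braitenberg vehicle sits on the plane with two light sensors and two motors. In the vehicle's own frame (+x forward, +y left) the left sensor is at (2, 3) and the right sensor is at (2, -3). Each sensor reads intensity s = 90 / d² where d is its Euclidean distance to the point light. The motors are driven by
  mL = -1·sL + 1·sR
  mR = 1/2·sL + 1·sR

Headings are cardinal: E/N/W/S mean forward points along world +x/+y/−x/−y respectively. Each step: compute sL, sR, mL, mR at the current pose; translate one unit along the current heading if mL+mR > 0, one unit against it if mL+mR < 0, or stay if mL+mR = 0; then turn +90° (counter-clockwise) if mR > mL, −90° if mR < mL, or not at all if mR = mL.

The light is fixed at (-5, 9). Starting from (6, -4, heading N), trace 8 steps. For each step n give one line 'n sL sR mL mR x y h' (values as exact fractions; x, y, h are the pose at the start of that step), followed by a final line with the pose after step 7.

0 18/37 90/317 -2376/11729 6183/11729 6 -4 N
1 5/17 5/9 40/153 215/306 6 -3 W
2 18/73 18/49 432/3577 1755/3577 5 -3 S
3 45/122 9/40 -351/2440 999/2440 5 -4 E
4 18/37 90/317 -2376/11729 6183/11729 6 -4 N
5 5/17 5/9 40/153 215/306 6 -3 W
6 18/73 18/49 432/3577 1755/3577 5 -3 S
7 45/122 9/40 -351/2440 999/2440 5 -4 E
final 6 -4 N

n=0: pose=(6,-4,N); sL=18/37, sR=90/317; mL=-2376/11729, mR=6183/11729; mL+mR=3807/11729 → advance +1; mR−mL=27/37 → turn +1·90°
n=1: pose=(6,-3,W); sL=5/17, sR=5/9; mL=40/153, mR=215/306; mL+mR=295/306 → advance +1; mR−mL=15/34 → turn +1·90°
n=2: pose=(5,-3,S); sL=18/73, sR=18/49; mL=432/3577, mR=1755/3577; mL+mR=2187/3577 → advance +1; mR−mL=27/73 → turn +1·90°
n=3: pose=(5,-4,E); sL=45/122, sR=9/40; mL=-351/2440, mR=999/2440; mL+mR=81/305 → advance +1; mR−mL=135/244 → turn +1·90°
n=4: pose=(6,-4,N); sL=18/37, sR=90/317; mL=-2376/11729, mR=6183/11729; mL+mR=3807/11729 → advance +1; mR−mL=27/37 → turn +1·90°
n=5: pose=(6,-3,W); sL=5/17, sR=5/9; mL=40/153, mR=215/306; mL+mR=295/306 → advance +1; mR−mL=15/34 → turn +1·90°
n=6: pose=(5,-3,S); sL=18/73, sR=18/49; mL=432/3577, mR=1755/3577; mL+mR=2187/3577 → advance +1; mR−mL=27/73 → turn +1·90°
n=7: pose=(5,-4,E); sL=45/122, sR=9/40; mL=-351/2440, mR=999/2440; mL+mR=81/305 → advance +1; mR−mL=135/244 → turn +1·90°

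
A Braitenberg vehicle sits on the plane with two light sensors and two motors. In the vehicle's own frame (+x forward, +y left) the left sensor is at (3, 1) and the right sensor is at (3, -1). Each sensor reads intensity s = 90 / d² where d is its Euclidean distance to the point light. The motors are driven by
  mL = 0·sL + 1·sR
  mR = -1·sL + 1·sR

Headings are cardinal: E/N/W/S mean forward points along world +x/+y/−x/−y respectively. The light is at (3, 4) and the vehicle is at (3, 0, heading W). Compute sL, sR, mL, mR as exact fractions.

left sensor world pos  = (0, -1); dL² = 34
right sensor world pos = (0, 1); dR² = 18
sL = 90/34 = 45/17
sR = 90/18 = 5
mL = 0·sL + 1·sR = 5
mR = -1·sL + 1·sR = 40/17

45/17 5 5 40/17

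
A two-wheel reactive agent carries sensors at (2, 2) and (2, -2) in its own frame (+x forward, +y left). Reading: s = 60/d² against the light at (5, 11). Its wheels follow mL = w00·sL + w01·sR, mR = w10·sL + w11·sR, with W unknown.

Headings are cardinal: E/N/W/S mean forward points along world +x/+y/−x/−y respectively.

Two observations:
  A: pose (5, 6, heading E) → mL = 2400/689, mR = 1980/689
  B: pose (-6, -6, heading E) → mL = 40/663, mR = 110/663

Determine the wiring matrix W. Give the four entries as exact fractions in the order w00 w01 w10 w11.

obs A: pose=(5,6,E) → sL=60/13, sR=60/53, mL=2400/689, mR=1980/689
obs B: pose=(-6,-6,E) → sL=10/51, sR=30/221, mL=40/663, mR=110/663
sensor matrix S = [[60/13, 60/53], [10/51, 30/221]]; det S = 61600/152269
solve [mL_A; mL_B] = S·[w00; w01] and [mR_A; mR_B] = S·[w10; w11]:
  w00 = 1, w01 = -1, w10 = 1/2, w11 = 1/2

1 -1 1/2 1/2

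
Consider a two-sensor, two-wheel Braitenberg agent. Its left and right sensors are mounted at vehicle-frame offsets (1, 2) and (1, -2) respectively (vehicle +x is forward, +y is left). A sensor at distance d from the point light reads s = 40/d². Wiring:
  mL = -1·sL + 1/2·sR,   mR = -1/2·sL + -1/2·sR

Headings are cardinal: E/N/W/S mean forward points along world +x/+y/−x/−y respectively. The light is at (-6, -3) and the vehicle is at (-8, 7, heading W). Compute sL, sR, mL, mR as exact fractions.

left sensor world pos  = (-9, 5); dL² = 73
right sensor world pos = (-9, 9); dR² = 153
sL = 40/73 = 40/73
sR = 40/153 = 40/153
mL = -1·sL + 1/2·sR = -4660/11169
mR = -1/2·sL + -1/2·sR = -4520/11169

40/73 40/153 -4660/11169 -4520/11169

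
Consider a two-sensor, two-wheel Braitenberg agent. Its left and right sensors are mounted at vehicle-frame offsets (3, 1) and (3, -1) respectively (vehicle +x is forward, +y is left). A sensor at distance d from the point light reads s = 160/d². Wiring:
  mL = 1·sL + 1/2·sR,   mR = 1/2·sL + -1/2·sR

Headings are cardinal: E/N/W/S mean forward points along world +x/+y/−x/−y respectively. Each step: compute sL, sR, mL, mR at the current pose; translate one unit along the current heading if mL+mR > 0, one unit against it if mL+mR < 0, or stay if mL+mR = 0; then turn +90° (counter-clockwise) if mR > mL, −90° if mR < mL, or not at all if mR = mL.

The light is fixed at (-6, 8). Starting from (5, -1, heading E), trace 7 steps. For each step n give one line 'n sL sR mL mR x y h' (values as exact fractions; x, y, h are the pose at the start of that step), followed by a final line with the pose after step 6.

0 8/13 20/37 426/481 18/481 5 -1 E
1 160/313 32/53 13488/16589 -768/16589 6 -1 S
2 80/101 80/81 10520/8181 -800/8181 6 -2 W
3 160/149 160/193 42800/28757 3520/28757 5 -2 N
4 8/13 20/37 426/481 18/481 5 -1 E
5 160/313 32/53 13488/16589 -768/16589 6 -1 S
6 80/101 80/81 10520/8181 -800/8181 6 -2 W
final 5 -2 N

n=0: pose=(5,-1,E); sL=8/13, sR=20/37; mL=426/481, mR=18/481; mL+mR=12/13 → advance +1; mR−mL=-408/481 → turn -1·90°
n=1: pose=(6,-1,S); sL=160/313, sR=32/53; mL=13488/16589, mR=-768/16589; mL+mR=240/313 → advance +1; mR−mL=-14256/16589 → turn -1·90°
n=2: pose=(6,-2,W); sL=80/101, sR=80/81; mL=10520/8181, mR=-800/8181; mL+mR=120/101 → advance +1; mR−mL=-11320/8181 → turn -1·90°
n=3: pose=(5,-2,N); sL=160/149, sR=160/193; mL=42800/28757, mR=3520/28757; mL+mR=240/149 → advance +1; mR−mL=-39280/28757 → turn -1·90°
n=4: pose=(5,-1,E); sL=8/13, sR=20/37; mL=426/481, mR=18/481; mL+mR=12/13 → advance +1; mR−mL=-408/481 → turn -1·90°
n=5: pose=(6,-1,S); sL=160/313, sR=32/53; mL=13488/16589, mR=-768/16589; mL+mR=240/313 → advance +1; mR−mL=-14256/16589 → turn -1·90°
n=6: pose=(6,-2,W); sL=80/101, sR=80/81; mL=10520/8181, mR=-800/8181; mL+mR=120/101 → advance +1; mR−mL=-11320/8181 → turn -1·90°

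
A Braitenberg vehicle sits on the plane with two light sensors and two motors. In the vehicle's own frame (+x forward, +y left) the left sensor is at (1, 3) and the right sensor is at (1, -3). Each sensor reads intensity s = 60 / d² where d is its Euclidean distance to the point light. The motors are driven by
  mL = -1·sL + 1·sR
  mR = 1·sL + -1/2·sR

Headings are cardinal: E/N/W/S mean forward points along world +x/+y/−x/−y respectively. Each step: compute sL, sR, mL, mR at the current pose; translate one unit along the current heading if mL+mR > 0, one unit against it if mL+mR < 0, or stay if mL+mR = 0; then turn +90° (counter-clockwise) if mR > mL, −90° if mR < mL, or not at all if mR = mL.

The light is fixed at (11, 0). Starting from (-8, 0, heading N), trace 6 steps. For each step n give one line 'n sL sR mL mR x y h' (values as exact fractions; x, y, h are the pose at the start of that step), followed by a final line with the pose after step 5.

0 12/97 60/257 2736/24929 174/24929 -8 0 N
1 3/17 15/82 9/1394 237/2788 -8 1 E
2 12/89 60/229 2592/20381 78/20381 -7 1 N
3 30/157 6/29 72/4553 399/4553 -7 2 E
4 60/409 12/41 2448/16769 6/16769 -6 2 N
5 15/73 15/64 135/4672 825/9344 -6 3 E
final -5 3 N

n=0: pose=(-8,0,N); sL=12/97, sR=60/257; mL=2736/24929, mR=174/24929; mL+mR=30/257 → advance +1; mR−mL=-2562/24929 → turn -1·90°
n=1: pose=(-8,1,E); sL=3/17, sR=15/82; mL=9/1394, mR=237/2788; mL+mR=15/164 → advance +1; mR−mL=219/2788 → turn +1·90°
n=2: pose=(-7,1,N); sL=12/89, sR=60/229; mL=2592/20381, mR=78/20381; mL+mR=30/229 → advance +1; mR−mL=-2514/20381 → turn -1·90°
n=3: pose=(-7,2,E); sL=30/157, sR=6/29; mL=72/4553, mR=399/4553; mL+mR=3/29 → advance +1; mR−mL=327/4553 → turn +1·90°
n=4: pose=(-6,2,N); sL=60/409, sR=12/41; mL=2448/16769, mR=6/16769; mL+mR=6/41 → advance +1; mR−mL=-2442/16769 → turn -1·90°
n=5: pose=(-6,3,E); sL=15/73, sR=15/64; mL=135/4672, mR=825/9344; mL+mR=15/128 → advance +1; mR−mL=555/9344 → turn +1·90°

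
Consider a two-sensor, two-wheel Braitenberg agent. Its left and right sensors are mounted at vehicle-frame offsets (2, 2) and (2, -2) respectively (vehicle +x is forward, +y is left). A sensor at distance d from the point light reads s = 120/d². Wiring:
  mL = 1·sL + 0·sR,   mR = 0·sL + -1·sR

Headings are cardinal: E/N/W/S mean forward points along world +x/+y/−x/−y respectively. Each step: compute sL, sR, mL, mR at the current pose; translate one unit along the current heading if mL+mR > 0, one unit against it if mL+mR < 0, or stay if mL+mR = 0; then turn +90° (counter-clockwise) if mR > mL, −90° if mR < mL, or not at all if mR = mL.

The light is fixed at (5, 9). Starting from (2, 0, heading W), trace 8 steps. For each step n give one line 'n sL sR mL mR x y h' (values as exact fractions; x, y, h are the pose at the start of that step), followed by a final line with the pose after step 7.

n=0: pose=(2,0,W); sL=60/73, sR=60/37; mL=60/73, mR=-60/37; mL+mR=-2160/2701 → advance -1; mR−mL=-6600/2701 → turn -1·90°
n=1: pose=(3,0,N); sL=24/13, sR=120/49; mL=24/13, mR=-120/49; mL+mR=-384/637 → advance -1; mR−mL=-2736/637 → turn -1·90°
n=2: pose=(3,-1,E); sL=15/8, sR=5/6; mL=15/8, mR=-5/6; mL+mR=25/24 → advance +1; mR−mL=-65/24 → turn -1·90°
n=3: pose=(4,-1,S); sL=24/29, sR=40/51; mL=24/29, mR=-40/51; mL+mR=64/1479 → advance +1; mR−mL=-2384/1479 → turn -1·90°
n=4: pose=(4,-2,W); sL=60/89, sR=4/3; mL=60/89, mR=-4/3; mL+mR=-176/267 → advance -1; mR−mL=-536/267 → turn -1·90°
n=5: pose=(5,-2,N); sL=24/17, sR=24/17; mL=24/17, mR=-24/17; mL+mR=0 → advance +0; mR−mL=-48/17 → turn -1·90°
n=6: pose=(5,-2,E); sL=24/17, sR=120/173; mL=24/17, mR=-120/173; mL+mR=2112/2941 → advance +1; mR−mL=-6192/2941 → turn -1·90°
n=7: pose=(6,-2,S); sL=60/89, sR=12/17; mL=60/89, mR=-12/17; mL+mR=-48/1513 → advance -1; mR−mL=-2088/1513 → turn -1·90°

0 60/73 60/37 60/73 -60/37 2 0 W
1 24/13 120/49 24/13 -120/49 3 0 N
2 15/8 5/6 15/8 -5/6 3 -1 E
3 24/29 40/51 24/29 -40/51 4 -1 S
4 60/89 4/3 60/89 -4/3 4 -2 W
5 24/17 24/17 24/17 -24/17 5 -2 N
6 24/17 120/173 24/17 -120/173 5 -2 E
7 60/89 12/17 60/89 -12/17 6 -2 S
final 6 -1 W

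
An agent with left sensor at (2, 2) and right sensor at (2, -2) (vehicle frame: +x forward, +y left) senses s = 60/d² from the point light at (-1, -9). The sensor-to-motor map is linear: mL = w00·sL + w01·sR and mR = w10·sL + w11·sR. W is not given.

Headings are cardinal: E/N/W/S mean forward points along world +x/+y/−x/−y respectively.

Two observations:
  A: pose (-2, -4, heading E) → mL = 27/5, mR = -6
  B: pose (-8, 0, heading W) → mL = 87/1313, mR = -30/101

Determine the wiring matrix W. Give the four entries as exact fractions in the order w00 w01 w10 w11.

obs A: pose=(-2,-4,E) → sL=6/5, sR=6, mL=27/5, mR=-6
obs B: pose=(-8,0,W) → sL=6/13, sR=30/101, mL=87/1313, mR=-30/101
sensor matrix S = [[6/5, 6], [6/13, 30/101]]; det S = -3168/1313
solve [mL_A; mL_B] = S·[w00; w01] and [mR_A; mR_B] = S·[w10; w11]:
  w00 = -1/2, w01 = 1, w10 = 0, w11 = -1

-1/2 1 0 -1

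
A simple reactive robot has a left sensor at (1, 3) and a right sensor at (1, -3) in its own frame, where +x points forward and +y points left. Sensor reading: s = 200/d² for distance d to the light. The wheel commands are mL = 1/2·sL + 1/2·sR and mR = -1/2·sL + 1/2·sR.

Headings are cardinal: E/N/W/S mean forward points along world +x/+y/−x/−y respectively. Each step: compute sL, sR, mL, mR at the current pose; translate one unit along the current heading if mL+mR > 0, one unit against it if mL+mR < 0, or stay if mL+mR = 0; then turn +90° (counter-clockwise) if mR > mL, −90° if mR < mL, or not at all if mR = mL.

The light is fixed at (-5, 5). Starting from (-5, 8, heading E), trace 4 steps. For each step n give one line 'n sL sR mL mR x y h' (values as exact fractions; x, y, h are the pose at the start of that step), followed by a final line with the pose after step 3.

0 200/37 200 3800/37 3600/37 -5 8 E
1 10 25 35/2 15/2 -4 8 S
2 200 8 104 -96 -4 7 W
3 100/9 100/9 100/9 0 -5 7 N
final -5 8 E

n=0: pose=(-5,8,E); sL=200/37, sR=200; mL=3800/37, mR=3600/37; mL+mR=200 → advance +1; mR−mL=-200/37 → turn -1·90°
n=1: pose=(-4,8,S); sL=10, sR=25; mL=35/2, mR=15/2; mL+mR=25 → advance +1; mR−mL=-10 → turn -1·90°
n=2: pose=(-4,7,W); sL=200, sR=8; mL=104, mR=-96; mL+mR=8 → advance +1; mR−mL=-200 → turn -1·90°
n=3: pose=(-5,7,N); sL=100/9, sR=100/9; mL=100/9, mR=0; mL+mR=100/9 → advance +1; mR−mL=-100/9 → turn -1·90°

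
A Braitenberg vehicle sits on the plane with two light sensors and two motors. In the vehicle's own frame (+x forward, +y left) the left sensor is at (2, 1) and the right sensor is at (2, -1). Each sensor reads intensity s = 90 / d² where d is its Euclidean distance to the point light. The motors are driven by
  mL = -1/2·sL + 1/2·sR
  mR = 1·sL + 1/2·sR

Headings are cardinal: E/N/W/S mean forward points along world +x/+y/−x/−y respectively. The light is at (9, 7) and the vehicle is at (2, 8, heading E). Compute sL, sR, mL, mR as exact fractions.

left sensor world pos  = (4, 9); dL² = 29
right sensor world pos = (4, 7); dR² = 25
sL = 90/29 = 90/29
sR = 90/25 = 18/5
mL = -1/2·sL + 1/2·sR = 36/145
mR = 1·sL + 1/2·sR = 711/145

90/29 18/5 36/145 711/145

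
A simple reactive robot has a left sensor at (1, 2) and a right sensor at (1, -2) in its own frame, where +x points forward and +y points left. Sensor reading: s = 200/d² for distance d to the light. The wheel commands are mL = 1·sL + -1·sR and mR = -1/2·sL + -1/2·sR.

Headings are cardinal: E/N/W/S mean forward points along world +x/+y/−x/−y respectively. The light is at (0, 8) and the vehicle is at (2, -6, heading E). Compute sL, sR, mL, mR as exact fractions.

left sensor world pos  = (3, -4); dL² = 153
right sensor world pos = (3, -8); dR² = 265
sL = 200/153 = 200/153
sR = 200/265 = 40/53
mL = 1·sL + -1·sR = 4480/8109
mR = -1/2·sL + -1/2·sR = -8360/8109

200/153 40/53 4480/8109 -8360/8109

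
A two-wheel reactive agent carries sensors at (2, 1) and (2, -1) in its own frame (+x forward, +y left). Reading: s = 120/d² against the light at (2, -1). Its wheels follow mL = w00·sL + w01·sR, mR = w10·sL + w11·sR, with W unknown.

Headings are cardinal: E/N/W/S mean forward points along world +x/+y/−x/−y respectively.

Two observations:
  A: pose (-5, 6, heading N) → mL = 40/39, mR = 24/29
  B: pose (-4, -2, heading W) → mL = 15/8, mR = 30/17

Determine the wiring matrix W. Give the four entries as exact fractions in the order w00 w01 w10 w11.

0 1 1 0

obs A: pose=(-5,6,N) → sL=24/29, sR=40/39, mL=40/39, mR=24/29
obs B: pose=(-4,-2,W) → sL=30/17, sR=15/8, mL=15/8, mR=30/17
sensor matrix S = [[24/29, 40/39], [30/17, 15/8]]; det S = -1655/6409
solve [mL_A; mL_B] = S·[w00; w01] and [mR_A; mR_B] = S·[w10; w11]:
  w00 = 0, w01 = 1, w10 = 1, w11 = 0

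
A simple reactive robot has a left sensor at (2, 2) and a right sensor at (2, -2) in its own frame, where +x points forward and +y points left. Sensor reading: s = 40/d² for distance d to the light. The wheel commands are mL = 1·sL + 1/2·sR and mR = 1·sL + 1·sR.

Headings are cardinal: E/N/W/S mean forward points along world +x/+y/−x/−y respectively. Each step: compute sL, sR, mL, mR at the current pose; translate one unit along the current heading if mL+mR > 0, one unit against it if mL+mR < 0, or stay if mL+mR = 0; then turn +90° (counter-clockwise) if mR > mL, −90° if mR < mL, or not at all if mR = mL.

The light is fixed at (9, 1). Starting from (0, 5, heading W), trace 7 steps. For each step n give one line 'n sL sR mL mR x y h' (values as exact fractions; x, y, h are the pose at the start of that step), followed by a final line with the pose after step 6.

n=0: pose=(0,5,W); sL=8/25, sR=40/157; mL=1756/3925, mR=2256/3925; mL+mR=4012/3925 → advance +1; mR−mL=20/157 → turn +1·90°
n=1: pose=(-1,5,S); sL=10/17, sR=10/37; mL=455/629, mR=540/629; mL+mR=995/629 → advance +1; mR−mL=5/37 → turn +1·90°
n=2: pose=(-1,4,E); sL=40/89, sR=8/13; mL=876/1157, mR=1232/1157; mL+mR=2108/1157 → advance +1; mR−mL=4/13 → turn +1·90°
n=3: pose=(0,4,N); sL=20/73, sR=20/37; mL=1470/2701, mR=2200/2701; mL+mR=3670/2701 → advance +1; mR−mL=10/37 → turn +1·90°
n=4: pose=(0,5,W); sL=8/25, sR=40/157; mL=1756/3925, mR=2256/3925; mL+mR=4012/3925 → advance +1; mR−mL=20/157 → turn +1·90°
n=5: pose=(-1,5,S); sL=10/17, sR=10/37; mL=455/629, mR=540/629; mL+mR=995/629 → advance +1; mR−mL=5/37 → turn +1·90°
n=6: pose=(-1,4,E); sL=40/89, sR=8/13; mL=876/1157, mR=1232/1157; mL+mR=2108/1157 → advance +1; mR−mL=4/13 → turn +1·90°

0 8/25 40/157 1756/3925 2256/3925 0 5 W
1 10/17 10/37 455/629 540/629 -1 5 S
2 40/89 8/13 876/1157 1232/1157 -1 4 E
3 20/73 20/37 1470/2701 2200/2701 0 4 N
4 8/25 40/157 1756/3925 2256/3925 0 5 W
5 10/17 10/37 455/629 540/629 -1 5 S
6 40/89 8/13 876/1157 1232/1157 -1 4 E
final 0 4 N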